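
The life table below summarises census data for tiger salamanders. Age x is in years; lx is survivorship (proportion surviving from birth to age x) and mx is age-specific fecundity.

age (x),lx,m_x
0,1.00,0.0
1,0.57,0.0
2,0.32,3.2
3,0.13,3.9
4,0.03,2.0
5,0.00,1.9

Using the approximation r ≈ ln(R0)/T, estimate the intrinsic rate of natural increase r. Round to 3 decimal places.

R0 = Σ lx·mx = 0 + 0 + 1.024 + 0.507 + 0.06 + 0 = 1.591
Σ x·lx·mx = 3.809; T = 3.809/1.591 = 2.39409…
r ≈ ln(R0)/T = ln(1.591)/2.39409… = 0.19396… → 0.194

0.194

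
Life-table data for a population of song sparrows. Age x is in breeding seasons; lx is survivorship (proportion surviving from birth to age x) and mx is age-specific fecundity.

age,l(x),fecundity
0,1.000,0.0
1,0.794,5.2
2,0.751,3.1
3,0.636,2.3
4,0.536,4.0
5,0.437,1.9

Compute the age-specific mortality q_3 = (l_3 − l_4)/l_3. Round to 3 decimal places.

q_3 = (l_3 − l_4) / l_3 = (0.636 − 0.536) / 0.636
     = 0.1 / 0.636 = 0.157233… → 0.157

0.157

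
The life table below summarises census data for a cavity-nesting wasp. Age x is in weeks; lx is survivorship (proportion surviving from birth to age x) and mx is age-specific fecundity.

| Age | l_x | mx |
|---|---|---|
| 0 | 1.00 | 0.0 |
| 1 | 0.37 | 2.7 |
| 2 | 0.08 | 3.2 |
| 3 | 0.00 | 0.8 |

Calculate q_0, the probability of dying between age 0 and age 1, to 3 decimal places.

0.630

q_0 = (l_0 − l_1) / l_0 = (1 − 0.37) / 1
     = 0.63 / 1 = 0.63 → 0.630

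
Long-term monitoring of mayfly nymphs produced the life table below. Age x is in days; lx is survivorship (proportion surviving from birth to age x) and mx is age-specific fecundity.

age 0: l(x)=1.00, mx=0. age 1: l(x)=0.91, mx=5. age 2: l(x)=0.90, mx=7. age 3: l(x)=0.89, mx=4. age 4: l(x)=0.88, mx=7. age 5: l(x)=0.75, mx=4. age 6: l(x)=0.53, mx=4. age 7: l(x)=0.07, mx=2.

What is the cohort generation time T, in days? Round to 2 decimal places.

lx·mx: 0, 4.55, 6.3, 3.56, 6.16, 3, 2.12, 0.14 → R0 = 25.83
x·lx·mx: 0, 4.55, 12.6, 10.68, 24.64, 15, 12.72, 0.98 → Σ = 81.17
T = 81.17 / 25.83 = 3.14247… → 3.14

3.14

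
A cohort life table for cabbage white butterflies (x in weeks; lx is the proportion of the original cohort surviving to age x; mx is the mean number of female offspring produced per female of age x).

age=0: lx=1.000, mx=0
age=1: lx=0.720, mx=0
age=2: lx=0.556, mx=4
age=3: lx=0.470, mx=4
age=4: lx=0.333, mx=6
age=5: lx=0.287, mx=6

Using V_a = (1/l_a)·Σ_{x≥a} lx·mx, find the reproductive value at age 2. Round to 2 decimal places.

lx·mx for x ≥ 2: 2.224, 1.88, 1.998, 1.722 → sum = 7.824
V_2 = 7.824 / l_2 = 7.824 / 0.556 = 14.071942… → 14.07

14.07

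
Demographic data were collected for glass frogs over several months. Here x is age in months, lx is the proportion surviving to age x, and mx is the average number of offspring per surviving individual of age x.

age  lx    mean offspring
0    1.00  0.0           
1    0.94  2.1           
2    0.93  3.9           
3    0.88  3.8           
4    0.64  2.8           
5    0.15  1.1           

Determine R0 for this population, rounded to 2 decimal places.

lx·mx by age: 0, 1.974, 3.627, 3.344, 1.792, 0.165
R0 = Σ lx·mx = 10.902 → 10.90

10.90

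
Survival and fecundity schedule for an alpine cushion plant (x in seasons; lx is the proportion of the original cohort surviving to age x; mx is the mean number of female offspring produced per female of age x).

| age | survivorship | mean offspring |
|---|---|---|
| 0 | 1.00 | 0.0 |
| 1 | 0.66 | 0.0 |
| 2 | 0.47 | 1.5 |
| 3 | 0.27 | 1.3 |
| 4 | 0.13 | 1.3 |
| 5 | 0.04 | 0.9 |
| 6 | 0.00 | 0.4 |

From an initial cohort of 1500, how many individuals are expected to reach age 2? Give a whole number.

705

Expected survivors = N0 · l_2 = 1500 × 0.47 = 705 → 705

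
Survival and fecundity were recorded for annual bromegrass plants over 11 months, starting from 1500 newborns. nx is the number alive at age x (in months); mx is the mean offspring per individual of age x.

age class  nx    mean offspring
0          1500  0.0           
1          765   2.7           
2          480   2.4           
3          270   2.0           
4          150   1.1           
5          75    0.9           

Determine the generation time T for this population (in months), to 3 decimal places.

lx = nx/n0 = nx/1500: 1, 0.51, 0.32, 0.18, 0.1, 0.05
lx·mx: 0, 1.377, 0.768, 0.36, 0.11, 0.045 → R0 = 2.66
x·lx·mx: 0, 1.377, 1.536, 1.08, 0.44, 0.225 → Σ = 4.658
T = 4.658 / 2.66 = 1.751128… → 1.751

1.751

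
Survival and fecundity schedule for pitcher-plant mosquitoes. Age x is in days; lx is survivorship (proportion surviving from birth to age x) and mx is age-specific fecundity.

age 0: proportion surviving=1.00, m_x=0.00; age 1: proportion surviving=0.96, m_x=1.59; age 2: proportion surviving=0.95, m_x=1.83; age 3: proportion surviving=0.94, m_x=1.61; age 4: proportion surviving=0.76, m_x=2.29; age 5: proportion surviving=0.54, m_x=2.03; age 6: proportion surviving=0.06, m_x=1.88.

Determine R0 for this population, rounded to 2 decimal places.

lx·mx by age: 0, 1.5264, 1.7385, 1.5134, 1.7404, 1.0962, 0.1128
R0 = Σ lx·mx = 7.7277 → 7.73

7.73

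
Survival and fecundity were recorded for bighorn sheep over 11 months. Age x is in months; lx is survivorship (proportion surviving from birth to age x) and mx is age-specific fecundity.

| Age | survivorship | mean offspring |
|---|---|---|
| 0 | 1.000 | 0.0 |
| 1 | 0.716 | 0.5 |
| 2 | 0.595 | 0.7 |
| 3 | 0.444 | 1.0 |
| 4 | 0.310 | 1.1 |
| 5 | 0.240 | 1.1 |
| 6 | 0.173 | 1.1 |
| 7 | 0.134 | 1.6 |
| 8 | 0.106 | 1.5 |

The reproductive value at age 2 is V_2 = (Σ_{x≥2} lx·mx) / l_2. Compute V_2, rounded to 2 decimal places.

3.41

lx·mx for x ≥ 2: 0.4165, 0.444, 0.341, 0.264, 0.1903, 0.2144, 0.159 → sum = 2.0292
V_2 = 2.0292 / l_2 = 2.0292 / 0.595 = 3.41042… → 3.41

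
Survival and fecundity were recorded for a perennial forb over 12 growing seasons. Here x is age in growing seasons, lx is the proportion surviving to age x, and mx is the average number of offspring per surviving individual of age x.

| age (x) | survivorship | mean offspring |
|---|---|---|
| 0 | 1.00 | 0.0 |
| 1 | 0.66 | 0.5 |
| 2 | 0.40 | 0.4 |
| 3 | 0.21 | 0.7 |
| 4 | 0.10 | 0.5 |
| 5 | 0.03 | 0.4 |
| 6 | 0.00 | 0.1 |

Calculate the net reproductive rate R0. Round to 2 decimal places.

lx·mx by age: 0, 0.33, 0.16, 0.147, 0.05, 0.012, 0
R0 = Σ lx·mx = 0.699 → 0.70

0.70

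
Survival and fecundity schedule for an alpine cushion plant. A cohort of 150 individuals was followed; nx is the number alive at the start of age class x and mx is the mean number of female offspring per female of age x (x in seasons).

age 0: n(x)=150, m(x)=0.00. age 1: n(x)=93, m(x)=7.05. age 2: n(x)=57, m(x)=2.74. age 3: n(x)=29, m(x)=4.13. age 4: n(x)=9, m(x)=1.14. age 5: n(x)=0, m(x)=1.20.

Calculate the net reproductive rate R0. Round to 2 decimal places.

6.28

lx = nx/n0 = nx/150: 1, 0.62, 0.38, 0.19333…, 0.06, 0
lx·mx by age: 0, 4.371, 1.0412, 0.798467…, 0.0684, 0
R0 = Σ lx·mx = 6.279067… → 6.28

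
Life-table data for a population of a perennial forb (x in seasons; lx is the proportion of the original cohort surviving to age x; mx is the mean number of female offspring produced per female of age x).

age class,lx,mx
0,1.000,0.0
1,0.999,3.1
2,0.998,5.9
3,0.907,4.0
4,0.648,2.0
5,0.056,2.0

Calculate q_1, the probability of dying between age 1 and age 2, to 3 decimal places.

q_1 = (l_1 − l_2) / l_1 = (0.999 − 0.998) / 0.999
     = 0.001 / 0.999 = 0.001001… → 0.001

0.001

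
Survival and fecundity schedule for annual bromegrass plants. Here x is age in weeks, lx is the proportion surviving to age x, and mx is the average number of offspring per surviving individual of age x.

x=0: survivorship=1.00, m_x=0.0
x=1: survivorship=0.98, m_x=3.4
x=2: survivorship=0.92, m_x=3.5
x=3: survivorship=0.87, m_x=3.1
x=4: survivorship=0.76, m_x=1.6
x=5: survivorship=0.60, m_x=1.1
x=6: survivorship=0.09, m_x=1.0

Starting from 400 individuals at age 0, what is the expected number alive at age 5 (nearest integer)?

Expected survivors = N0 · l_5 = 400 × 0.60 = 240 → 240

240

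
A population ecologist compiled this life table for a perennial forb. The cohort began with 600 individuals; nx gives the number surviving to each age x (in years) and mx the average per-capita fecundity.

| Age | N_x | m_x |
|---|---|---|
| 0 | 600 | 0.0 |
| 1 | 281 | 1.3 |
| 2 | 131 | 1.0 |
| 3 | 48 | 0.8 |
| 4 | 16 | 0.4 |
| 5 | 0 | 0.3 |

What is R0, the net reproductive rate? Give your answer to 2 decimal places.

lx = nx/n0 = nx/600: 1, 0.46833…, 0.21833…, 0.08, 0.02667…, 0
lx·mx by age: 0, 0.608833…, 0.218333…, 0.064, 0.010667…, 0
R0 = Σ lx·mx = 0.901833… → 0.90

0.90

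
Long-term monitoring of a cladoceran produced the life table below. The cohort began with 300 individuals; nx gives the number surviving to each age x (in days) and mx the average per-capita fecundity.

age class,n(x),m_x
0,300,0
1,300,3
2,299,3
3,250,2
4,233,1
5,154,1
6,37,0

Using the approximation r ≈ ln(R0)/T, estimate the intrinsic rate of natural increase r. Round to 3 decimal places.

0.998

lx = nx/n0 = nx/300: 1, 1, 0.99667…, 0.83333…, 0.77667…, 0.51333…, 0.12333…
R0 = Σ lx·mx = 0 + 3 + 2.99… + 1.66667… + 0.77667… + 0.51333… + 0 = 8.946667…
Σ x·lx·mx = 19.653333…; T = 19.653333…/8.946667… = 2.19672…
r ≈ ln(R0)/T = ln(8.946667…)/2.19672… = 0.99752… → 0.998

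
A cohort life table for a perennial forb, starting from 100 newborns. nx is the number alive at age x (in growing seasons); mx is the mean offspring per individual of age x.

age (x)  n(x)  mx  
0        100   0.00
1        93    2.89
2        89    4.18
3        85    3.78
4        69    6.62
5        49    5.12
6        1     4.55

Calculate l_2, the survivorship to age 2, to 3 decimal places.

l_2 = n_2/n_0 = 89/100 = 0.89 → 0.890

0.890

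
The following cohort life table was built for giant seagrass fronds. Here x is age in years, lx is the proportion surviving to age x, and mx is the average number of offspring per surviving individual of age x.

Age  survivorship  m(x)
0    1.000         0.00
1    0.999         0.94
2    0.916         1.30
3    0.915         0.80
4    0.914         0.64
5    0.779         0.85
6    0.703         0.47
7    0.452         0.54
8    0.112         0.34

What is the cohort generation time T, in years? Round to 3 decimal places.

lx·mx: 0, 0.93906, 1.1908, 0.732, 0.58496, 0.66215, 0.33041, 0.24408, 0.03808 → R0 = 4.72154
x·lx·mx: 0, 0.93906, 2.3816, 2.196, 2.33984, 3.31075, 1.98246, 1.70856, 0.30464 → Σ = 15.16291
T = 15.16291 / 4.72154 = 3.211433… → 3.211

3.211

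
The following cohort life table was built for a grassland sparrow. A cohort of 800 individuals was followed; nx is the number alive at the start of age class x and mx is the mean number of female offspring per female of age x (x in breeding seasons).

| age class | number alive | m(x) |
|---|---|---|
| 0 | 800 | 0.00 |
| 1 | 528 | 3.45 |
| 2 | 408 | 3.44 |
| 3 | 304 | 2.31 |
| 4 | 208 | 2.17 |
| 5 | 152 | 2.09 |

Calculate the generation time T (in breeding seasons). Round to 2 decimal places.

lx = nx/n0 = nx/800: 1, 0.66, 0.51, 0.38, 0.26, 0.19
lx·mx: 0, 2.277, 1.7544, 0.8778, 0.5642, 0.3971 → R0 = 5.8705
x·lx·mx: 0, 2.277, 3.5088, 2.6334, 2.2568, 1.9855 → Σ = 12.6615
T = 12.6615 / 5.8705 = 2.156801… → 2.16

2.16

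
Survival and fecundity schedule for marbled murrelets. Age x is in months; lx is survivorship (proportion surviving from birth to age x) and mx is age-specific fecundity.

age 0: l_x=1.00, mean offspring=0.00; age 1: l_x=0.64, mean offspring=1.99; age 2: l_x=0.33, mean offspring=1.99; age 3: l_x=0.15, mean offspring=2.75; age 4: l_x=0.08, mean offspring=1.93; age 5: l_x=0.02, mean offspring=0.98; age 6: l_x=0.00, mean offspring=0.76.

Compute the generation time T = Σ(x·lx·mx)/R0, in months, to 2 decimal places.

lx·mx: 0, 1.2736, 0.6567, 0.4125, 0.1544, 0.0196, 0 → R0 = 2.5168
x·lx·mx: 0, 1.2736, 1.3134, 1.2375, 0.6176, 0.098, 0 → Σ = 4.5401
T = 4.5401 / 2.5168 = 1.803918… → 1.80

1.80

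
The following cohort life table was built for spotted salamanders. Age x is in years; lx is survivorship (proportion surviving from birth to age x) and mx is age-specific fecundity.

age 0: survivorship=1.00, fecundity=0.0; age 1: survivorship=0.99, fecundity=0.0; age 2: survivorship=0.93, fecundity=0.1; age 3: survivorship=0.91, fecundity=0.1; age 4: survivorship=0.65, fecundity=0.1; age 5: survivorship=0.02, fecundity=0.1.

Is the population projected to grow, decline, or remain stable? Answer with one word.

declining

R0 = Σ lx·mx = 0 + 0 + 0.093 + 0.091 + 0.065 + 0.002 = 0.251
R0 < 1, so the population is declining.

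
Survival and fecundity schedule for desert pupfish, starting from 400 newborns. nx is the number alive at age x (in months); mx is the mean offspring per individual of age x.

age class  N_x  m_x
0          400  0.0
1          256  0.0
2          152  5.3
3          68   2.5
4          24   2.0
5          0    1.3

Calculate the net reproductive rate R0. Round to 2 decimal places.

lx = nx/n0 = nx/400: 1, 0.64, 0.38, 0.17, 0.06, 0
lx·mx by age: 0, 0, 2.014, 0.425, 0.12, 0
R0 = Σ lx·mx = 2.559 → 2.56

2.56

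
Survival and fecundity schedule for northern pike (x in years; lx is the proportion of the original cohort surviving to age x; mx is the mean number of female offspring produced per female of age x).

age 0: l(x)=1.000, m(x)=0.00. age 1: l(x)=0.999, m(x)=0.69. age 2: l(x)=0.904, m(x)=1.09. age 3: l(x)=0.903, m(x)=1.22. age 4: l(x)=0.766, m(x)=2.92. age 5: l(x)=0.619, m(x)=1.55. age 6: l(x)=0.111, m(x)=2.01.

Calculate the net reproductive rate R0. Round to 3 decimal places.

6.196

lx·mx by age: 0, 0.68931, 0.98536, 1.10166, 2.23672, 0.95945, 0.22311
R0 = Σ lx·mx = 6.19561 → 6.196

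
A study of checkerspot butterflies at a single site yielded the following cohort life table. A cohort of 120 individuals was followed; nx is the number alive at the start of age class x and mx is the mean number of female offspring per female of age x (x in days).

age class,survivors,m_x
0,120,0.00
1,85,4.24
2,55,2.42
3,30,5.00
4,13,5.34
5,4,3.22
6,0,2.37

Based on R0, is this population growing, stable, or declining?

growing

lx = nx/n0 = nx/120: 1, 0.70833…, 0.45833…, 0.25, 0.10833…, 0.03333…, 0
R0 = Σ lx·mx = 0 + 3.003333… + 1.109167… + 1.25 + 0.5785… + 0.107333… + 0 = 6.048333…
R0 > 1, so the population is growing.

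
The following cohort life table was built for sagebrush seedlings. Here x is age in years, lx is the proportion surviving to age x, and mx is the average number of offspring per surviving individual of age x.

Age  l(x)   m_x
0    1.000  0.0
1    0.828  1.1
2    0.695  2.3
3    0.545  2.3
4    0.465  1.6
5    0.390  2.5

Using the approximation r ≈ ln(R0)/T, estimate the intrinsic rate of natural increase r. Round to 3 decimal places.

0.593

R0 = Σ lx·mx = 0 + 0.9108 + 1.5985 + 1.2535 + 0.744 + 0.975 = 5.4818
Σ x·lx·mx = 15.7193; T = 15.7193/5.4818 = 2.86754…
r ≈ ln(R0)/T = ln(5.4818)/2.86754… = 0.59334… → 0.593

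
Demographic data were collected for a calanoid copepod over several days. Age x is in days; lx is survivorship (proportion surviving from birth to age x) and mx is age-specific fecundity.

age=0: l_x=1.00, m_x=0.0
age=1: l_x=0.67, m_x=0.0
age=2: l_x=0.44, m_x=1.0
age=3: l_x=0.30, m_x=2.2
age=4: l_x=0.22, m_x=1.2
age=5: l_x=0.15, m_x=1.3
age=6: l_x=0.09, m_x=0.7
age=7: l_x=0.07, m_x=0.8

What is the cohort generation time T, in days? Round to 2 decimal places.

lx·mx: 0, 0, 0.44, 0.66, 0.264, 0.195, 0.063, 0.056 → R0 = 1.678
x·lx·mx: 0, 0, 0.88, 1.98, 1.056, 0.975, 0.378, 0.392 → Σ = 5.661
T = 5.661 / 1.678 = 3.373659… → 3.37

3.37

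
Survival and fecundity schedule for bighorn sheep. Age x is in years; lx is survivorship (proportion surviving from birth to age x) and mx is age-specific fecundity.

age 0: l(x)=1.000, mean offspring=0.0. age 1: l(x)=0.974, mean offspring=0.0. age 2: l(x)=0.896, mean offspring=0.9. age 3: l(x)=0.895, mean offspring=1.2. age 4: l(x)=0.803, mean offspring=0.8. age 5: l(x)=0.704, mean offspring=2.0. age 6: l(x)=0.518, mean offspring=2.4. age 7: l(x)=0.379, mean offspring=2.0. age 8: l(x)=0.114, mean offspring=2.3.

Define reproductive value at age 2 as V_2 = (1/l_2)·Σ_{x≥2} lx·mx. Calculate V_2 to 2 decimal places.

lx·mx for x ≥ 2: 0.8064, 1.074, 0.6424, 1.408, 1.2432, 0.758, 0.2622 → sum = 6.1942
V_2 = 6.1942 / l_2 = 6.1942 / 0.896 = 6.91317… → 6.91

6.91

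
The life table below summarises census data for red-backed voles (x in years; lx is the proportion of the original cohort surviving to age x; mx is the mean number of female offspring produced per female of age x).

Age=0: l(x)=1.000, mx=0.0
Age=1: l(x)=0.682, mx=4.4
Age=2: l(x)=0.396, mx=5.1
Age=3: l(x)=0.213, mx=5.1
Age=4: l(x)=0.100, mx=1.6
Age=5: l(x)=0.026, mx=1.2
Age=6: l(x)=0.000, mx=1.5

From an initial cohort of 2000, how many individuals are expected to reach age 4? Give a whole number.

200

Expected survivors = N0 · l_4 = 2000 × 0.100 = 200 → 200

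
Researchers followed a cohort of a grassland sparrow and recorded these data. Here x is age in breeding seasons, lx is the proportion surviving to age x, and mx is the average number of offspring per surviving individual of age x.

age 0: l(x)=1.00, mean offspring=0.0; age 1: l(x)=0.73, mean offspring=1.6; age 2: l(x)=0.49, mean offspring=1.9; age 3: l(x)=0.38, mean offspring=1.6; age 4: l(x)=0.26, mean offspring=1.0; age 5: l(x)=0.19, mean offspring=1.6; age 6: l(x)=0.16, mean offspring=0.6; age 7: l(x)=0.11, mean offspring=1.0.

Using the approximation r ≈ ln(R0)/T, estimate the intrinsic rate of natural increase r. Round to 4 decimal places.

R0 = Σ lx·mx = 0 + 1.168 + 0.931 + 0.608 + 0.26 + 0.304 + 0.096 + 0.11 = 3.477
Σ x·lx·mx = 8.76; T = 8.76/3.477 = 2.51941…
r ≈ ln(R0)/T = ln(3.477)/2.51941… = 0.494627… → 0.4946

0.4946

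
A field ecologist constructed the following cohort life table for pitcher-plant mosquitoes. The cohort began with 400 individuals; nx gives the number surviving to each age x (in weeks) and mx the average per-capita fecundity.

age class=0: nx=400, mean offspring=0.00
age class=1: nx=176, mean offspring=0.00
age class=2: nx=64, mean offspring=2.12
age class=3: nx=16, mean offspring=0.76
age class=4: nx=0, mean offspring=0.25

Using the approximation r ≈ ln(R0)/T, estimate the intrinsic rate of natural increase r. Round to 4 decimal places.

lx = nx/n0 = nx/400: 1, 0.44, 0.16, 0.04, 0
R0 = Σ lx·mx = 0 + 0 + 0.3392 + 0.0304 + 0 = 0.3696
Σ x·lx·mx = 0.7696; T = 0.7696/0.3696 = 2.08225…
r ≈ ln(R0)/T = ln(0.3696)/2.08225… = -0.478009… → -0.4780

-0.4780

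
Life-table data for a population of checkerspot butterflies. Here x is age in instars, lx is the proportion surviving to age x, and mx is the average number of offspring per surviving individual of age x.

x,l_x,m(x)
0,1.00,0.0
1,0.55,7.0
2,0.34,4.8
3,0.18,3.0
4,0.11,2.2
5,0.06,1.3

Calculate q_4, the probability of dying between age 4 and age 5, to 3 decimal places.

q_4 = (l_4 − l_5) / l_4 = (0.11 − 0.06) / 0.11
     = 0.05 / 0.11 = 0.454545… → 0.455

0.455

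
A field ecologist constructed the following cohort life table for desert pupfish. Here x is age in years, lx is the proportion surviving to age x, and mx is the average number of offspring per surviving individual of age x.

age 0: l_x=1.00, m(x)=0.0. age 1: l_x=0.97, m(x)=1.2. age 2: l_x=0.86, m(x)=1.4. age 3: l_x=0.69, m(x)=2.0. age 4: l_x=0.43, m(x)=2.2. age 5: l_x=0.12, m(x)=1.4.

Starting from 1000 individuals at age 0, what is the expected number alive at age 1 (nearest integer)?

970

Expected survivors = N0 · l_1 = 1000 × 0.97 = 970 → 970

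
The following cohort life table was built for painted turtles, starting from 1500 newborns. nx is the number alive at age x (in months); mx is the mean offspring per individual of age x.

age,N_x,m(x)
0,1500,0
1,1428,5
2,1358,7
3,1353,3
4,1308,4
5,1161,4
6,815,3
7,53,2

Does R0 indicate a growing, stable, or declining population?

lx = nx/n0 = nx/1500: 1, 0.952, 0.90533…, 0.902, 0.872, 0.774, 0.54333…, 0.03533…
R0 = Σ lx·mx = 0 + 4.76 + 6.337333… + 2.706 + 3.488 + 3.096 + 1.63… + 0.070667… = 22.088…
R0 > 1, so the population is growing.

growing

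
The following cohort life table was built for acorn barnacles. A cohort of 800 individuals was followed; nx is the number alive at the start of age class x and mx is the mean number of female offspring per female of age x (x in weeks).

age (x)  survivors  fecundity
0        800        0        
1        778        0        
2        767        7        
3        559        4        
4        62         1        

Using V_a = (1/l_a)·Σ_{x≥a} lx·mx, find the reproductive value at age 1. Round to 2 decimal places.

lx = nx/n0 = nx/800: 1, 0.9725, 0.95875, 0.69875, 0.0775
lx·mx for x ≥ 1: 0, 6.71125, 2.795, 0.0775 → sum = 9.58375
V_1 = 9.58375 / l_1 = 9.58375 / 0.9725 = 9.854756… → 9.85

9.85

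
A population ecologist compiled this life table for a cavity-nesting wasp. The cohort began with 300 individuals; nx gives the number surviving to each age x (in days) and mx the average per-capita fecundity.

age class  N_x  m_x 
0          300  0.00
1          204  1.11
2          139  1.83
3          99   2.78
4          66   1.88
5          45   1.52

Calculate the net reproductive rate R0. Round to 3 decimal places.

3.162

lx = nx/n0 = nx/300: 1, 0.68, 0.46333…, 0.33, 0.22, 0.15
lx·mx by age: 0, 0.7548, 0.8479…, 0.9174, 0.4136, 0.228
R0 = Σ lx·mx = 3.1617… → 3.162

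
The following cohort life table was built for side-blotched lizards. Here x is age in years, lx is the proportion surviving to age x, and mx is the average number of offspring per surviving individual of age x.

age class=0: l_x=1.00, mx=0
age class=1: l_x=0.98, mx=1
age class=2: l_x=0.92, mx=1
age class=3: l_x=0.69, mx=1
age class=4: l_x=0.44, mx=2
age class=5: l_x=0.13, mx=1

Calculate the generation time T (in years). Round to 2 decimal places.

lx·mx: 0, 0.98, 0.92, 0.69, 0.88, 0.13 → R0 = 3.6
x·lx·mx: 0, 0.98, 1.84, 2.07, 3.52, 0.65 → Σ = 9.06
T = 9.06 / 3.6 = 2.516667… → 2.52

2.52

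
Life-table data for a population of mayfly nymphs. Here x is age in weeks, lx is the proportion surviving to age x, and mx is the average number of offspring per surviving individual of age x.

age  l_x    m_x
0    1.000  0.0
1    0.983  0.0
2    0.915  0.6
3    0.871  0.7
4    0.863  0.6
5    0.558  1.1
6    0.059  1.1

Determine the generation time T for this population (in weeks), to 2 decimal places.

3.59

lx·mx: 0, 0, 0.549, 0.6097, 0.5178, 0.6138, 0.0649 → R0 = 2.3552
x·lx·mx: 0, 0, 1.098, 1.8291, 2.0712, 3.069, 0.3894 → Σ = 8.4567
T = 8.4567 / 2.3552 = 3.59065… → 3.59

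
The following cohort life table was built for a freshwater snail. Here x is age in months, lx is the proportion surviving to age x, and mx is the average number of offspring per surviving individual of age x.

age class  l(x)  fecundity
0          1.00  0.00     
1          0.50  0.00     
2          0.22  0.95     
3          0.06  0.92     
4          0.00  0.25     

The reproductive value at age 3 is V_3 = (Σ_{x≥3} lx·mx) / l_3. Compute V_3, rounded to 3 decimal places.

0.920

lx·mx for x ≥ 3: 0.0552, 0 → sum = 0.0552
V_3 = 0.0552 / l_3 = 0.0552 / 0.06 = 0.92 → 0.920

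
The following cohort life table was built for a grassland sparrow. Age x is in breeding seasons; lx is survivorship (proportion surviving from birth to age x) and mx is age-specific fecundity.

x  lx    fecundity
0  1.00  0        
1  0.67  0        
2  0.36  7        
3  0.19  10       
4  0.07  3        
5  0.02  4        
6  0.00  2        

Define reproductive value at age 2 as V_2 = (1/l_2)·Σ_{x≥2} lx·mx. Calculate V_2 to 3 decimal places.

13.083

lx·mx for x ≥ 2: 2.52, 1.9, 0.21, 0.08, 0 → sum = 4.71
V_2 = 4.71 / l_2 = 4.71 / 0.36 = 13.083333… → 13.083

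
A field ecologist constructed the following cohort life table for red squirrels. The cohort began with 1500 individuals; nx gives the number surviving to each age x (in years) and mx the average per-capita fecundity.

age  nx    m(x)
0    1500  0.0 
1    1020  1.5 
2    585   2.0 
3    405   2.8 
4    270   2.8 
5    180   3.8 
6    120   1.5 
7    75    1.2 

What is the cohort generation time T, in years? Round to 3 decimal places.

lx = nx/n0 = nx/1500: 1, 0.68, 0.39, 0.27, 0.18, 0.12, 0.08, 0.05
lx·mx: 0, 1.02, 0.78, 0.756, 0.504, 0.456, 0.12, 0.06 → R0 = 3.696
x·lx·mx: 0, 1.02, 1.56, 2.268, 2.016, 2.28, 0.72, 0.42 → Σ = 10.284
T = 10.284 / 3.696 = 2.782468… → 2.782

2.782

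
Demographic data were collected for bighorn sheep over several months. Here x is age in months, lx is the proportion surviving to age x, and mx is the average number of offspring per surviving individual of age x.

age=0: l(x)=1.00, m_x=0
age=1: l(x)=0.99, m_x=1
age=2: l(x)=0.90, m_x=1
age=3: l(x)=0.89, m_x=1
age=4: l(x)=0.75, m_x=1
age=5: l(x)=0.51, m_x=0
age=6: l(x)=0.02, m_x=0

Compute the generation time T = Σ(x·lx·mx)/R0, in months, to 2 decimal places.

2.40

lx·mx: 0, 0.99, 0.9, 0.89, 0.75, 0, 0 → R0 = 3.53
x·lx·mx: 0, 0.99, 1.8, 2.67, 3, 0, 0 → Σ = 8.46
T = 8.46 / 3.53 = 2.396601… → 2.40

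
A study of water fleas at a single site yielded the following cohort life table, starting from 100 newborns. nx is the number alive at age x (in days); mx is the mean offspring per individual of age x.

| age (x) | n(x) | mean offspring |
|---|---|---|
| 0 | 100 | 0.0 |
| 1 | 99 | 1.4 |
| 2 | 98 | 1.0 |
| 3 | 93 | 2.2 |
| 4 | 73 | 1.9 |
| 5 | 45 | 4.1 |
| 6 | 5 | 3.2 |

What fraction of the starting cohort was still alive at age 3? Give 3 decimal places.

0.930

l_3 = n_3/n_0 = 93/100 = 0.93 → 0.930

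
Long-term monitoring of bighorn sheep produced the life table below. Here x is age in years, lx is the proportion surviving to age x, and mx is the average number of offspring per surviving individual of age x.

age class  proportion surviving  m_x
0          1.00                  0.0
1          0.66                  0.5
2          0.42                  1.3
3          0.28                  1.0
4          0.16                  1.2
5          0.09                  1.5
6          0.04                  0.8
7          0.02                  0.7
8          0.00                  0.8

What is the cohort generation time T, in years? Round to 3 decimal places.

lx·mx: 0, 0.33, 0.546, 0.28, 0.192, 0.135, 0.032, 0.014, 0 → R0 = 1.529
x·lx·mx: 0, 0.33, 1.092, 0.84, 0.768, 0.675, 0.192, 0.098, 0 → Σ = 3.995
T = 3.995 / 1.529 = 2.612819… → 2.613

2.613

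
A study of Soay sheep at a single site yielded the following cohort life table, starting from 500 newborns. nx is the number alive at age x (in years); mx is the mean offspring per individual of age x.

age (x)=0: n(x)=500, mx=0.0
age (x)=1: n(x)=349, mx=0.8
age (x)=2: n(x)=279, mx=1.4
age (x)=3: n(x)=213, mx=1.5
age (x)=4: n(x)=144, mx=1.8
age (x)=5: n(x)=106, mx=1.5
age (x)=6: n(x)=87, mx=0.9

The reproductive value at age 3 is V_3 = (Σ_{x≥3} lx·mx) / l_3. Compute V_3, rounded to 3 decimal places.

3.831

lx = nx/n0 = nx/500: 1, 0.698, 0.558, 0.426, 0.288, 0.212, 0.174
lx·mx for x ≥ 3: 0.639, 0.5184, 0.318, 0.1566 → sum = 1.632
V_3 = 1.632 / l_3 = 1.632 / 0.426 = 3.830986… → 3.831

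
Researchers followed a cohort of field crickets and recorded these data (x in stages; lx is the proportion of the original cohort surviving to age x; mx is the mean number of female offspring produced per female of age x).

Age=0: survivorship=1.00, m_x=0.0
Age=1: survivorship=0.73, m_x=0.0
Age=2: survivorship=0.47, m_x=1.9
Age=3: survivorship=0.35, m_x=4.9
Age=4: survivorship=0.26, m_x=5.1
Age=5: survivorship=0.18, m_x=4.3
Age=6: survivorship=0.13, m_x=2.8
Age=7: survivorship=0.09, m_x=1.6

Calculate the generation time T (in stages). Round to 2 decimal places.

3.70

lx·mx: 0, 0, 0.893, 1.715, 1.326, 0.774, 0.364, 0.144 → R0 = 5.216
x·lx·mx: 0, 0, 1.786, 5.145, 5.304, 3.87, 2.184, 1.008 → Σ = 19.297
T = 19.297 / 5.216 = 3.699578… → 3.70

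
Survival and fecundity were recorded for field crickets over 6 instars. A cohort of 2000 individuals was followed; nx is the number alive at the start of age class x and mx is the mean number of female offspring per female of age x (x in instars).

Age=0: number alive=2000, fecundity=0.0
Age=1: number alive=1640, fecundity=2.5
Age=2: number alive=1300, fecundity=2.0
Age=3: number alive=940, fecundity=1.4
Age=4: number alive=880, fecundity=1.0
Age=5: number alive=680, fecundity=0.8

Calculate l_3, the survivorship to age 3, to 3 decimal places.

0.470

l_3 = n_3/n_0 = 940/2000 = 0.47 → 0.470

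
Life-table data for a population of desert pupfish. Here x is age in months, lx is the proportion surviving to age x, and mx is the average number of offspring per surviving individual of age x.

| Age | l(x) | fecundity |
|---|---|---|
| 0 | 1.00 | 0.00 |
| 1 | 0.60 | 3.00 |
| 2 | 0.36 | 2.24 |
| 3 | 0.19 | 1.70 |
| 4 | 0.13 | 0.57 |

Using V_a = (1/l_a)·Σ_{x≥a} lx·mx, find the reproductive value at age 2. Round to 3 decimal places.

lx·mx for x ≥ 2: 0.8064, 0.323, 0.0741 → sum = 1.2035
V_2 = 1.2035 / l_2 = 1.2035 / 0.36 = 3.343056… → 3.343

3.343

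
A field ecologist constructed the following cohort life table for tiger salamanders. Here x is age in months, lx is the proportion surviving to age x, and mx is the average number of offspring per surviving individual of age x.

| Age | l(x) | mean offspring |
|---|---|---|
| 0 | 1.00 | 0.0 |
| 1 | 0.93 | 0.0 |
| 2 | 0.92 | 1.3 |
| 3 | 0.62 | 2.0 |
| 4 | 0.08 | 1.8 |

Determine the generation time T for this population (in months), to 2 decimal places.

lx·mx: 0, 0, 1.196, 1.24, 0.144 → R0 = 2.58
x·lx·mx: 0, 0, 2.392, 3.72, 0.576 → Σ = 6.688
T = 6.688 / 2.58 = 2.592248… → 2.59

2.59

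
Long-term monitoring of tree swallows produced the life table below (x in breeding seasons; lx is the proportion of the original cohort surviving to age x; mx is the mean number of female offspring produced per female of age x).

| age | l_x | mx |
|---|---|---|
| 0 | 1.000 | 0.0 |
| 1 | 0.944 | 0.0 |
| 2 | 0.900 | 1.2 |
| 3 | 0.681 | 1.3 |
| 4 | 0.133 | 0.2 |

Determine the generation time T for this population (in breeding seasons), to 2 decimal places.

lx·mx: 0, 0, 1.08, 0.8853, 0.0266 → R0 = 1.9919
x·lx·mx: 0, 0, 2.16, 2.6559, 0.1064 → Σ = 4.9223
T = 4.9223 / 1.9919 = 2.471158… → 2.47

2.47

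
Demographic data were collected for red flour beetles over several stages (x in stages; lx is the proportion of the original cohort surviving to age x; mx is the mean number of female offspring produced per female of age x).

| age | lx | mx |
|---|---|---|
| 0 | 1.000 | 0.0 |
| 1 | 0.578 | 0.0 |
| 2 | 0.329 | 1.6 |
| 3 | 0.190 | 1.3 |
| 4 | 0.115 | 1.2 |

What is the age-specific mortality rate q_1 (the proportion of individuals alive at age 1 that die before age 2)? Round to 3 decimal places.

0.431

q_1 = (l_1 − l_2) / l_1 = (0.578 − 0.329) / 0.578
     = 0.249 / 0.578 = 0.430796… → 0.431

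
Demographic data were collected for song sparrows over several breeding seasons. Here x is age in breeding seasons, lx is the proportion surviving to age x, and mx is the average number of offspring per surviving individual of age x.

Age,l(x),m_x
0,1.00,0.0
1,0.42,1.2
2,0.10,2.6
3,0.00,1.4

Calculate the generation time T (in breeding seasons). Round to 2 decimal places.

1.34

lx·mx: 0, 0.504, 0.26, 0 → R0 = 0.764
x·lx·mx: 0, 0.504, 0.52, 0 → Σ = 1.024
T = 1.024 / 0.764 = 1.340314… → 1.34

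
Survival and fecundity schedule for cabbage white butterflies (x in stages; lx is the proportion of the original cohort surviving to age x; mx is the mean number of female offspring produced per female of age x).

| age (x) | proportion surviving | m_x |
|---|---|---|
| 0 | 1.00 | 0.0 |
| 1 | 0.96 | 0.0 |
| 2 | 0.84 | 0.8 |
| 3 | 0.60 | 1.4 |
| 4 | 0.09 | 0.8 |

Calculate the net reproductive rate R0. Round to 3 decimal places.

lx·mx by age: 0, 0, 0.672, 0.84, 0.072
R0 = Σ lx·mx = 1.584 → 1.584

1.584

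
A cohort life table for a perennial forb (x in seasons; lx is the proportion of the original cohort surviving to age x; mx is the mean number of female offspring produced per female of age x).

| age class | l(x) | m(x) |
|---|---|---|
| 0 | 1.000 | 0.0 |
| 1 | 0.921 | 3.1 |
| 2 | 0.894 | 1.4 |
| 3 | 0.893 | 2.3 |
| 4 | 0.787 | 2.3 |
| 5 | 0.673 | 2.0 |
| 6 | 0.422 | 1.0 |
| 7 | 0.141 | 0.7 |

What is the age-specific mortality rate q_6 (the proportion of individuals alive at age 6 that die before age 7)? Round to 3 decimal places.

q_6 = (l_6 − l_7) / l_6 = (0.422 − 0.141) / 0.422
     = 0.281 / 0.422 = 0.665877… → 0.666

0.666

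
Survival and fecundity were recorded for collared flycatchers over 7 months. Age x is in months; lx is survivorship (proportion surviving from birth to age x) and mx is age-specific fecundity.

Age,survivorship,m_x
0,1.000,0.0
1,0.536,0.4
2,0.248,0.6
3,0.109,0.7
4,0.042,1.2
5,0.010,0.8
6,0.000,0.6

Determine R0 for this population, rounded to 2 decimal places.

0.50

lx·mx by age: 0, 0.2144, 0.1488, 0.0763, 0.0504, 0.008, 0
R0 = Σ lx·mx = 0.4979 → 0.50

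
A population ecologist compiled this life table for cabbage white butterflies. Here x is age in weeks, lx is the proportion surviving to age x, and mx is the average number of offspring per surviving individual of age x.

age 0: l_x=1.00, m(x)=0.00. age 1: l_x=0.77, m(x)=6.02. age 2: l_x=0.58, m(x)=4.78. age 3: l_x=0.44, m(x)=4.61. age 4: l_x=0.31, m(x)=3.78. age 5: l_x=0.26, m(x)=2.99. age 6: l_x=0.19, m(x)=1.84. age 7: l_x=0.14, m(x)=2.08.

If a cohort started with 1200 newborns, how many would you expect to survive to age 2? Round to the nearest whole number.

696

Expected survivors = N0 · l_2 = 1200 × 0.58 = 696 → 696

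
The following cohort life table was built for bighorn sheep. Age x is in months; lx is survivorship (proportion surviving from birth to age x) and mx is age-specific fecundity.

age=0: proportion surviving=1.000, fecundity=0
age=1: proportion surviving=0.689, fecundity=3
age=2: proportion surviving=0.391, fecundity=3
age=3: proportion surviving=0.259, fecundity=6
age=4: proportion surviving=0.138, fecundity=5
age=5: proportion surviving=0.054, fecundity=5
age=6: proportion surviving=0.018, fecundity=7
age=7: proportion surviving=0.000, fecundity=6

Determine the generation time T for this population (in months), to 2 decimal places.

lx·mx: 0, 2.067, 1.173, 1.554, 0.69, 0.27, 0.126, 0 → R0 = 5.88
x·lx·mx: 0, 2.067, 2.346, 4.662, 2.76, 1.35, 0.756, 0 → Σ = 13.941
T = 13.941 / 5.88 = 2.370918… → 2.37

2.37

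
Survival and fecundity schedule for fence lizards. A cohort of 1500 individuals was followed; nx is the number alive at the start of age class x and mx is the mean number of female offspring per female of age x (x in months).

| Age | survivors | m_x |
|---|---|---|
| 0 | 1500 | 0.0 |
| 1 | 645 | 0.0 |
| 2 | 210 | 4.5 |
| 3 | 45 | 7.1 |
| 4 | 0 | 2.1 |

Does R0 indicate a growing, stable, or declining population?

declining

lx = nx/n0 = nx/1500: 1, 0.43, 0.14, 0.03, 0
R0 = Σ lx·mx = 0 + 0 + 0.63 + 0.213 + 0 = 0.843
R0 < 1, so the population is declining.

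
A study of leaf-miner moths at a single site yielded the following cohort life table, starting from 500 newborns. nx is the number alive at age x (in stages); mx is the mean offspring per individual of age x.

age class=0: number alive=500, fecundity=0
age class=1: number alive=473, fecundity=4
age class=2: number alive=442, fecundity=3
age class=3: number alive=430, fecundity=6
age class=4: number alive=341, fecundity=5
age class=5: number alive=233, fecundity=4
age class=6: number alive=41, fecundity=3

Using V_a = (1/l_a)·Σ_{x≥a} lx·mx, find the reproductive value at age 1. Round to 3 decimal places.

lx = nx/n0 = nx/500: 1, 0.946, 0.884, 0.86, 0.682, 0.466, 0.082
lx·mx for x ≥ 1: 3.784, 2.652, 5.16, 3.41, 1.864, 0.246 → sum = 17.116
V_1 = 17.116 / l_1 = 17.116 / 0.946 = 18.093023… → 18.093

18.093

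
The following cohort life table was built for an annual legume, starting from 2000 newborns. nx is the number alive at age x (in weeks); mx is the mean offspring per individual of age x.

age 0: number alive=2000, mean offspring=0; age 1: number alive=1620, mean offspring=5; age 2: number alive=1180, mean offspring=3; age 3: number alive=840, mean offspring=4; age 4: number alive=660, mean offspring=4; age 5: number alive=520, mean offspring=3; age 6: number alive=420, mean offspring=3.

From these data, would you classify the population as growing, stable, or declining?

growing

lx = nx/n0 = nx/2000: 1, 0.81, 0.59, 0.42, 0.33, 0.26, 0.21
R0 = Σ lx·mx = 0 + 4.05 + 1.77 + 1.68 + 1.32 + 0.78 + 0.63 = 10.23
R0 > 1, so the population is growing.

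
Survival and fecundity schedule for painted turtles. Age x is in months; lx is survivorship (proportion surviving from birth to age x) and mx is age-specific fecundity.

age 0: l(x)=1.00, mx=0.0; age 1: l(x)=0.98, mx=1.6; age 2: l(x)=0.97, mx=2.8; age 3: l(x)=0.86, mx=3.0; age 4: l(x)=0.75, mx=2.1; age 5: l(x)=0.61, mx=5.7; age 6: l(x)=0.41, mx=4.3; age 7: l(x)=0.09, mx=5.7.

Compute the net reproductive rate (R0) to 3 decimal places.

lx·mx by age: 0, 1.568, 2.716, 2.58, 1.575, 3.477, 1.763, 0.513
R0 = Σ lx·mx = 14.192 → 14.192

14.192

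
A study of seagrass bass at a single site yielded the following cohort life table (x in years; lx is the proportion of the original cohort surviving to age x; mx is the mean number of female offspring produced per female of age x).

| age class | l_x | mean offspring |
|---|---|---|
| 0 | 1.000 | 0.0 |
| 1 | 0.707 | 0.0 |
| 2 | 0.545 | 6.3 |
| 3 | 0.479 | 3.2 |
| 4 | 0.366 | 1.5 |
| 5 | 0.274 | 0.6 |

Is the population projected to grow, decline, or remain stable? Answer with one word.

R0 = Σ lx·mx = 0 + 0 + 3.4335 + 1.5328 + 0.549 + 0.1644 = 5.6797
R0 > 1, so the population is growing.

growing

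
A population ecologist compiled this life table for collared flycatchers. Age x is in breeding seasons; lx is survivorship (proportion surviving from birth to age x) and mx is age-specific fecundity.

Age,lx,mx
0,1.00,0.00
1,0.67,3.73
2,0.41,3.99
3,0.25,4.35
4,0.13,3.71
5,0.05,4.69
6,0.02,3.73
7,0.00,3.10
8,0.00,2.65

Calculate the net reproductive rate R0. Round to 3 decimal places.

6.014

lx·mx by age: 0, 2.4991, 1.6359, 1.0875, 0.4823, 0.2345, 0.0746, 0, 0
R0 = Σ lx·mx = 6.0139 → 6.014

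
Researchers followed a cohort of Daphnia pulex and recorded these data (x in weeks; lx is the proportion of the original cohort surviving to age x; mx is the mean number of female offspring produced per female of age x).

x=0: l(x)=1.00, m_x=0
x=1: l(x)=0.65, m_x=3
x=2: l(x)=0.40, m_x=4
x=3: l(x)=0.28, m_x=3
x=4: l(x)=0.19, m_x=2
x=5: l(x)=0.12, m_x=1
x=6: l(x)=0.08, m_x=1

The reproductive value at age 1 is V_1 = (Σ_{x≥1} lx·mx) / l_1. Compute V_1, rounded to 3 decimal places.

lx·mx for x ≥ 1: 1.95, 1.6, 0.84, 0.38, 0.12, 0.08 → sum = 4.97
V_1 = 4.97 / l_1 = 4.97 / 0.65 = 7.646154… → 7.646

7.646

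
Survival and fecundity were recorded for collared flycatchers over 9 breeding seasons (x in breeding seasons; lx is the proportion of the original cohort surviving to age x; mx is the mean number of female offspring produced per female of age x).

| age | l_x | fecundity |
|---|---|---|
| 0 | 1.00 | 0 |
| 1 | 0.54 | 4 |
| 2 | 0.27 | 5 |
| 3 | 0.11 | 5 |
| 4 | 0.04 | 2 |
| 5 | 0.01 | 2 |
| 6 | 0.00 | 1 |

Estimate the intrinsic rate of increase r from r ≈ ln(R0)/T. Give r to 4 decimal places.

0.8557

R0 = Σ lx·mx = 0 + 2.16 + 1.35 + 0.55 + 0.08 + 0.02 + 0 = 4.16
Σ x·lx·mx = 6.93; T = 6.93/4.16 = 1.66587…
r ≈ ln(R0)/T = ln(4.16)/1.66587… = 0.85572… → 0.8557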